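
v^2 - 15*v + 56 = (v - 8)*(v - 7)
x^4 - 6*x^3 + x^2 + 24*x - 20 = (x - 5)*(x - 2)*(x - 1)*(x + 2)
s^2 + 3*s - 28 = (s - 4)*(s + 7)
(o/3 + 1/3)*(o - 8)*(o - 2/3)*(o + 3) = o^4/3 - 14*o^3/9 - 79*o^2/9 - 14*o/9 + 16/3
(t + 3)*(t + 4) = t^2 + 7*t + 12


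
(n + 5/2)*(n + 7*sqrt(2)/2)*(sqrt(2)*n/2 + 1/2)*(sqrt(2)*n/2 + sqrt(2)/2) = n^4/2 + 7*n^3/4 + 2*sqrt(2)*n^3 + 3*n^2 + 7*sqrt(2)*n^2 + 49*n/8 + 5*sqrt(2)*n + 35/8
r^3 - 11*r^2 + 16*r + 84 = (r - 7)*(r - 6)*(r + 2)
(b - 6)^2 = b^2 - 12*b + 36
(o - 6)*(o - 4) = o^2 - 10*o + 24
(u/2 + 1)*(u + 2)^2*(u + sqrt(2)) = u^4/2 + sqrt(2)*u^3/2 + 3*u^3 + 3*sqrt(2)*u^2 + 6*u^2 + 4*u + 6*sqrt(2)*u + 4*sqrt(2)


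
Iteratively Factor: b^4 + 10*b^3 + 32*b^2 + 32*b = (b)*(b^3 + 10*b^2 + 32*b + 32) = b*(b + 4)*(b^2 + 6*b + 8) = b*(b + 4)^2*(b + 2)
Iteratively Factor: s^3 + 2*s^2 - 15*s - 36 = (s - 4)*(s^2 + 6*s + 9) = (s - 4)*(s + 3)*(s + 3)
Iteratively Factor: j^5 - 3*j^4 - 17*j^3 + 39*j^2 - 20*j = (j)*(j^4 - 3*j^3 - 17*j^2 + 39*j - 20) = j*(j - 1)*(j^3 - 2*j^2 - 19*j + 20) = j*(j - 5)*(j - 1)*(j^2 + 3*j - 4) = j*(j - 5)*(j - 1)^2*(j + 4)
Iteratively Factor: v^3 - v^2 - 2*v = (v)*(v^2 - v - 2) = v*(v + 1)*(v - 2)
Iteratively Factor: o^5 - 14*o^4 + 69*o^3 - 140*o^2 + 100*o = (o - 5)*(o^4 - 9*o^3 + 24*o^2 - 20*o) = o*(o - 5)*(o^3 - 9*o^2 + 24*o - 20) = o*(o - 5)*(o - 2)*(o^2 - 7*o + 10) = o*(o - 5)*(o - 2)^2*(o - 5)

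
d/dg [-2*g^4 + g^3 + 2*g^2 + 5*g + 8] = -8*g^3 + 3*g^2 + 4*g + 5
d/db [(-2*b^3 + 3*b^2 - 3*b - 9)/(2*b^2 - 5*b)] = (-4*b^4 + 20*b^3 - 9*b^2 + 36*b - 45)/(b^2*(4*b^2 - 20*b + 25))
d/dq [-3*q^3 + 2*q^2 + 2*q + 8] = -9*q^2 + 4*q + 2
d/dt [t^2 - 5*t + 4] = 2*t - 5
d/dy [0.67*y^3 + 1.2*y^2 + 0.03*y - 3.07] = 2.01*y^2 + 2.4*y + 0.03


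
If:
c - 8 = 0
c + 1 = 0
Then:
No Solution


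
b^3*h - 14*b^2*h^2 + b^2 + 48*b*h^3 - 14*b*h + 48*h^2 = (b - 8*h)*(b - 6*h)*(b*h + 1)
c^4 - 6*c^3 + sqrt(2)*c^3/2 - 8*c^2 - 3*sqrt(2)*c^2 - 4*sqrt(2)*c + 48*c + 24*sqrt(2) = (c - 6)*(c - 2*sqrt(2))*(c + sqrt(2)/2)*(c + 2*sqrt(2))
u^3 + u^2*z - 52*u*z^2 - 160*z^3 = (u - 8*z)*(u + 4*z)*(u + 5*z)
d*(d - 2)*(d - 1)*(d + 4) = d^4 + d^3 - 10*d^2 + 8*d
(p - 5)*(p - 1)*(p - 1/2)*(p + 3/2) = p^4 - 5*p^3 - 7*p^2/4 + 19*p/2 - 15/4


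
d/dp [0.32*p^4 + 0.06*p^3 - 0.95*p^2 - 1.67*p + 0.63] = 1.28*p^3 + 0.18*p^2 - 1.9*p - 1.67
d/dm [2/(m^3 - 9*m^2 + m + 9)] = 2*(-3*m^2 + 18*m - 1)/(m^3 - 9*m^2 + m + 9)^2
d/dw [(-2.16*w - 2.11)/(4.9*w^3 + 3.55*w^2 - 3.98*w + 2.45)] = (21.168*w^3 + 38.685*w^2 + 14.981*w - 13.6898)/(24.01*w^6 + 34.79*w^5 - 26.4015*w^4 - 4.24799999999999*w^3 + 33.2354*w^2 - 19.502*w + 6.0025)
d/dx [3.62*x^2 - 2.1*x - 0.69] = 7.24*x - 2.1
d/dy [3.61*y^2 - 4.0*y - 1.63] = 7.22*y - 4.0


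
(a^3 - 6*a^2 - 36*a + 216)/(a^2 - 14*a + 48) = (a^2 - 36)/(a - 8)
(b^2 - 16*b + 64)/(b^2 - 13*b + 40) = (b - 8)/(b - 5)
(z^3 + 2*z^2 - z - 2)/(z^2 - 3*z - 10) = (z^2 - 1)/(z - 5)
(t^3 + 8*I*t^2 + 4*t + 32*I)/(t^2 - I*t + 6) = (t^2 + 6*I*t + 16)/(t - 3*I)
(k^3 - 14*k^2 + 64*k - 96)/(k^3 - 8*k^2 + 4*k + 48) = (k - 4)/(k + 2)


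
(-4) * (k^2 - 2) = 8 - 4*k^2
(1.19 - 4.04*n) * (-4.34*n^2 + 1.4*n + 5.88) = 17.5336*n^3 - 10.8206*n^2 - 22.0892*n + 6.9972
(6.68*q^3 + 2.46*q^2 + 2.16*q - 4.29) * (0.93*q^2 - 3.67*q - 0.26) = 6.2124*q^5 - 22.2278*q^4 - 8.7562*q^3 - 12.5565*q^2 + 15.1827*q + 1.1154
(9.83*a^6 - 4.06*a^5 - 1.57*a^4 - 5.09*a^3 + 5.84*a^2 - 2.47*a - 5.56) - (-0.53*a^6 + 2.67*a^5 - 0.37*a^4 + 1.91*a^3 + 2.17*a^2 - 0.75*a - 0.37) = 10.36*a^6 - 6.73*a^5 - 1.2*a^4 - 7.0*a^3 + 3.67*a^2 - 1.72*a - 5.19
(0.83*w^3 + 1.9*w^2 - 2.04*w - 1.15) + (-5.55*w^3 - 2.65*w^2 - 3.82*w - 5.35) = -4.72*w^3 - 0.75*w^2 - 5.86*w - 6.5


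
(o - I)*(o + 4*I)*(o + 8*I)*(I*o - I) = I*o^4 - 11*o^3 - I*o^3 + 11*o^2 - 20*I*o^2 - 32*o + 20*I*o + 32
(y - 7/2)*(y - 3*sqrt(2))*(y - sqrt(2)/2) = y^3 - 7*sqrt(2)*y^2/2 - 7*y^2/2 + 3*y + 49*sqrt(2)*y/4 - 21/2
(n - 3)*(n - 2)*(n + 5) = n^3 - 19*n + 30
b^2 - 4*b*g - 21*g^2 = (b - 7*g)*(b + 3*g)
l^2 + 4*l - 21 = (l - 3)*(l + 7)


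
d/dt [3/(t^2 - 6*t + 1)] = 6*(3 - t)/(t^2 - 6*t + 1)^2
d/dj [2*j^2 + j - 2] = 4*j + 1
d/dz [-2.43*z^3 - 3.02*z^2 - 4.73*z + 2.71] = -7.29*z^2 - 6.04*z - 4.73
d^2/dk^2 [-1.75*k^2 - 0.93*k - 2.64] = -3.50000000000000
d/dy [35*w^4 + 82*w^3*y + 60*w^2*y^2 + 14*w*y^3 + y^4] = 82*w^3 + 120*w^2*y + 42*w*y^2 + 4*y^3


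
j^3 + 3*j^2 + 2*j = j*(j + 1)*(j + 2)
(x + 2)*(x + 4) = x^2 + 6*x + 8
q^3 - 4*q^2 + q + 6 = (q - 3)*(q - 2)*(q + 1)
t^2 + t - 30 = (t - 5)*(t + 6)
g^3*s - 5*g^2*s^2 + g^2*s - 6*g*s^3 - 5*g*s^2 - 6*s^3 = (g - 6*s)*(g + s)*(g*s + s)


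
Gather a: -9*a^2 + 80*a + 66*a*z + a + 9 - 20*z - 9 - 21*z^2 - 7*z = -9*a^2 + a*(66*z + 81) - 21*z^2 - 27*z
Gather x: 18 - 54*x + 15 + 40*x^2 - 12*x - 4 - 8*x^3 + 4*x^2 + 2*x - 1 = -8*x^3 + 44*x^2 - 64*x + 28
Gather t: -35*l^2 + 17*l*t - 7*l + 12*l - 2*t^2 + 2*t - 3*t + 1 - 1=-35*l^2 + 5*l - 2*t^2 + t*(17*l - 1)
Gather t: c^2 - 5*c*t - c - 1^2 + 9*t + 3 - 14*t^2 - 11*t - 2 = c^2 - c - 14*t^2 + t*(-5*c - 2)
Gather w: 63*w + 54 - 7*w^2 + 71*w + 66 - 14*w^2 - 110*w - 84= -21*w^2 + 24*w + 36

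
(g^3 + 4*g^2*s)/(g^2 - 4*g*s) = g*(g + 4*s)/(g - 4*s)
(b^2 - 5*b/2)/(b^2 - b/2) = (2*b - 5)/(2*b - 1)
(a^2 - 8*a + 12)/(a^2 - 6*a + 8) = (a - 6)/(a - 4)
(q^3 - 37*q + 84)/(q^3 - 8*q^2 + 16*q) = (q^2 + 4*q - 21)/(q*(q - 4))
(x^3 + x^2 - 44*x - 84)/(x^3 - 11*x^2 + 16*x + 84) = (x + 6)/(x - 6)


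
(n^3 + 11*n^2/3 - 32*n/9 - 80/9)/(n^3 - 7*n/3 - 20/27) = 3*(n + 4)/(3*n + 1)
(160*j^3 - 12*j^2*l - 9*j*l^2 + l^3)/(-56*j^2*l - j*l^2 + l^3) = (-20*j^2 - j*l + l^2)/(l*(7*j + l))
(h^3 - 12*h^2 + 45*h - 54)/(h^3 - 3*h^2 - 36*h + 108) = (h - 3)/(h + 6)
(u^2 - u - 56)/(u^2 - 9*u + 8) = (u + 7)/(u - 1)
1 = 1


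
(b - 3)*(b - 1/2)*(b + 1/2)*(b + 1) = b^4 - 2*b^3 - 13*b^2/4 + b/2 + 3/4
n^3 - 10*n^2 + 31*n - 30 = (n - 5)*(n - 3)*(n - 2)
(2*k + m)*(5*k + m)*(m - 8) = 10*k^2*m - 80*k^2 + 7*k*m^2 - 56*k*m + m^3 - 8*m^2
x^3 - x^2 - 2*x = x*(x - 2)*(x + 1)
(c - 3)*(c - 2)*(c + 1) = c^3 - 4*c^2 + c + 6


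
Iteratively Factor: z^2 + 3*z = (z)*(z + 3)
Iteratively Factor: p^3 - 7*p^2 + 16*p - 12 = (p - 2)*(p^2 - 5*p + 6) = (p - 2)^2*(p - 3)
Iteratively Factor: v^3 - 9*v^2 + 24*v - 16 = (v - 1)*(v^2 - 8*v + 16) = (v - 4)*(v - 1)*(v - 4)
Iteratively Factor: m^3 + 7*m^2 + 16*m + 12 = (m + 2)*(m^2 + 5*m + 6) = (m + 2)^2*(m + 3)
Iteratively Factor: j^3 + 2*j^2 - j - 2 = (j + 2)*(j^2 - 1) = (j + 1)*(j + 2)*(j - 1)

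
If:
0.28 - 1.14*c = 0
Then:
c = 0.25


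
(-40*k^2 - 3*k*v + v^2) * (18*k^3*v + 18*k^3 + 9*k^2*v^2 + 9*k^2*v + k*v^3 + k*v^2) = -720*k^5*v - 720*k^5 - 414*k^4*v^2 - 414*k^4*v - 49*k^3*v^3 - 49*k^3*v^2 + 6*k^2*v^4 + 6*k^2*v^3 + k*v^5 + k*v^4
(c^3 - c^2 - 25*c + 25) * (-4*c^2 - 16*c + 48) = -4*c^5 - 12*c^4 + 164*c^3 + 252*c^2 - 1600*c + 1200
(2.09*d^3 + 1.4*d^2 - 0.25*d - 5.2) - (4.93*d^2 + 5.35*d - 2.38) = 2.09*d^3 - 3.53*d^2 - 5.6*d - 2.82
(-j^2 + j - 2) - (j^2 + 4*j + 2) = -2*j^2 - 3*j - 4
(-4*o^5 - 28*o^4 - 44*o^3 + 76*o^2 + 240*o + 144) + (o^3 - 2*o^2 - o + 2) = -4*o^5 - 28*o^4 - 43*o^3 + 74*o^2 + 239*o + 146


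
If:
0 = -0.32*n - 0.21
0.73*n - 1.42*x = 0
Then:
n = -0.66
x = -0.34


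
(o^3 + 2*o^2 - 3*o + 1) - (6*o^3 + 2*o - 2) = -5*o^3 + 2*o^2 - 5*o + 3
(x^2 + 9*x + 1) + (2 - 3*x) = x^2 + 6*x + 3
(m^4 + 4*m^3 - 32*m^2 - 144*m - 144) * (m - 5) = m^5 - m^4 - 52*m^3 + 16*m^2 + 576*m + 720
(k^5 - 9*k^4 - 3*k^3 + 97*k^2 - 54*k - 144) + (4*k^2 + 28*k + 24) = k^5 - 9*k^4 - 3*k^3 + 101*k^2 - 26*k - 120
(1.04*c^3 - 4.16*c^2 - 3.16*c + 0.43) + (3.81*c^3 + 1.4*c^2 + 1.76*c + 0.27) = 4.85*c^3 - 2.76*c^2 - 1.4*c + 0.7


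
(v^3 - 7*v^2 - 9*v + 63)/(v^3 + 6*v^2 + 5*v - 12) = (v^2 - 10*v + 21)/(v^2 + 3*v - 4)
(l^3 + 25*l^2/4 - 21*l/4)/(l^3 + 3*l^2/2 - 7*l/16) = 4*(4*l^2 + 25*l - 21)/(16*l^2 + 24*l - 7)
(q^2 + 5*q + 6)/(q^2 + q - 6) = (q + 2)/(q - 2)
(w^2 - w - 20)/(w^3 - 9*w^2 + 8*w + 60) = (w + 4)/(w^2 - 4*w - 12)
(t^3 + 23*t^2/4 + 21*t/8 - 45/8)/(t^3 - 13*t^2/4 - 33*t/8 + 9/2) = (t + 5)/(t - 4)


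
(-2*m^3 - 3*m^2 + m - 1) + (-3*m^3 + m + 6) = -5*m^3 - 3*m^2 + 2*m + 5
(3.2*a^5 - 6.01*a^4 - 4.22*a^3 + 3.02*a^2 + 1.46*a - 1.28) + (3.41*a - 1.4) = 3.2*a^5 - 6.01*a^4 - 4.22*a^3 + 3.02*a^2 + 4.87*a - 2.68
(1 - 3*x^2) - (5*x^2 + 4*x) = -8*x^2 - 4*x + 1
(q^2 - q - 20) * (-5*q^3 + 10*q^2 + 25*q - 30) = -5*q^5 + 15*q^4 + 115*q^3 - 255*q^2 - 470*q + 600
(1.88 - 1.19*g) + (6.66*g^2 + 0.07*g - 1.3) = 6.66*g^2 - 1.12*g + 0.58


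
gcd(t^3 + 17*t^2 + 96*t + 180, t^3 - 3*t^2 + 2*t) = 1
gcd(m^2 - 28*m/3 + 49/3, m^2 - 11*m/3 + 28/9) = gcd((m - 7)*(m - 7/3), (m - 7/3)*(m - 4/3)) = m - 7/3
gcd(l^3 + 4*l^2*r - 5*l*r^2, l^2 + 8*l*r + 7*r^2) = 1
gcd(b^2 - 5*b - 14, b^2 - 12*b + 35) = b - 7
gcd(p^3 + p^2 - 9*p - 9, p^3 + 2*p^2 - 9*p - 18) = p^2 - 9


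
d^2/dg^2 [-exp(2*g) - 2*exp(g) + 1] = (-4*exp(g) - 2)*exp(g)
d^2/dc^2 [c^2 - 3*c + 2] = 2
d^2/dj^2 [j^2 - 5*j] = 2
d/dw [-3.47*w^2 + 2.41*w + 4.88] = 2.41 - 6.94*w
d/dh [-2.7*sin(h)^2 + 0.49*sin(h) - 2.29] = (0.49 - 5.4*sin(h))*cos(h)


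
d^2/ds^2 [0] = 0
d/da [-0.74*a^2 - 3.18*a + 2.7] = -1.48*a - 3.18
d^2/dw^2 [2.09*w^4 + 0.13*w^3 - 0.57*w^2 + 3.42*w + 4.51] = 25.08*w^2 + 0.78*w - 1.14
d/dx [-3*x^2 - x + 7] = -6*x - 1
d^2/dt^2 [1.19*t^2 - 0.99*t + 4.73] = 2.38000000000000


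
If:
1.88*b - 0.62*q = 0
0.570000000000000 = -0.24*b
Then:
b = -2.38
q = -7.20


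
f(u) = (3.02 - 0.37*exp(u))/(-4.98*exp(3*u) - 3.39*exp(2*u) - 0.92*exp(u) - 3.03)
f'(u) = (3.02 - 0.37*exp(u))*(14.94*exp(3*u) + 6.78*exp(2*u) + 0.92*exp(u))/(-4.98*exp(3*u) - 3.39*exp(2*u) - 0.92*exp(u) - 3.03)^2 - 0.37*exp(u)/(-4.98*exp(3*u) - 3.39*exp(2*u) - 0.92*exp(u) - 3.03) = (-3.6852*exp(3*u) + 43.8645*exp(2*u) + 20.4756*exp(u) + 3.8995)*exp(u)/(24.8004*exp(6*u) + 33.7644*exp(5*u) + 20.6553*exp(4*u) + 36.4164*exp(3*u) + 21.3898*exp(2*u) + 5.5752*exp(u) + 9.1809)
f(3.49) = 0.00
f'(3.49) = -0.00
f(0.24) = -0.13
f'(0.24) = 0.30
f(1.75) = -0.00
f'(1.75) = 0.00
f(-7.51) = -1.00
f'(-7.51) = 0.00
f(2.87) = 0.00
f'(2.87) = -0.00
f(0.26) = -0.12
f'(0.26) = 0.29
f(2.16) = 0.00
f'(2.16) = 0.00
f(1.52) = -0.00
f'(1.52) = 0.01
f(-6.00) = -1.00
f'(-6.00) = 0.00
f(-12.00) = -1.00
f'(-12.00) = 0.00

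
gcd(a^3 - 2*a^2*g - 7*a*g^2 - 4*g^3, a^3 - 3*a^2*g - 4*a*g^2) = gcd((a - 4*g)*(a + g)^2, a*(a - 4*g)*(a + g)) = a^2 - 3*a*g - 4*g^2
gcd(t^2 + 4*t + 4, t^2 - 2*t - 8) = t + 2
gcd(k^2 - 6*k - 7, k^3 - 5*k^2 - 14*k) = k - 7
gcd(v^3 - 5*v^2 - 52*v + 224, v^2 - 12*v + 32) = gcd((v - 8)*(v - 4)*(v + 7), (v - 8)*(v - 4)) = v^2 - 12*v + 32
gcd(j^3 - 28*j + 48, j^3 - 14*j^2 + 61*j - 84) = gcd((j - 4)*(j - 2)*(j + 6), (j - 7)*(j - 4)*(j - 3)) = j - 4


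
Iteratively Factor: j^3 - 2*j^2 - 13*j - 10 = (j - 5)*(j^2 + 3*j + 2) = (j - 5)*(j + 2)*(j + 1)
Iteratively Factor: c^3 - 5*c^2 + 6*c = (c - 2)*(c^2 - 3*c) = c*(c - 2)*(c - 3)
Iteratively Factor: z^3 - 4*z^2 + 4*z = (z - 2)*(z^2 - 2*z) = z*(z - 2)*(z - 2)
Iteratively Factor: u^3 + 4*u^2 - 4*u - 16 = (u + 4)*(u^2 - 4) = (u + 2)*(u + 4)*(u - 2)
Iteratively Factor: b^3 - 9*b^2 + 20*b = (b - 4)*(b^2 - 5*b) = b*(b - 4)*(b - 5)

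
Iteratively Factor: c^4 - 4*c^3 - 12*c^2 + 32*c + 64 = (c - 4)*(c^3 - 12*c - 16) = (c - 4)*(c + 2)*(c^2 - 2*c - 8) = (c - 4)*(c + 2)^2*(c - 4)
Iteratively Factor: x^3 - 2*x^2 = (x)*(x^2 - 2*x) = x*(x - 2)*(x)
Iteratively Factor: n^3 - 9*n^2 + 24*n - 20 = (n - 2)*(n^2 - 7*n + 10) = (n - 2)^2*(n - 5)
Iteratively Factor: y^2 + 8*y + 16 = (y + 4)*(y + 4)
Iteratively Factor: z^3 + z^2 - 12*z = (z)*(z^2 + z - 12) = z*(z + 4)*(z - 3)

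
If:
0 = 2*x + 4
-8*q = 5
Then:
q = -5/8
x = -2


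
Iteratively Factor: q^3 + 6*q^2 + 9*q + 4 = (q + 1)*(q^2 + 5*q + 4) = (q + 1)^2*(q + 4)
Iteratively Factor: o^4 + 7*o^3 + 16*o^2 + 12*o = (o + 2)*(o^3 + 5*o^2 + 6*o) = (o + 2)^2*(o^2 + 3*o) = (o + 2)^2*(o + 3)*(o)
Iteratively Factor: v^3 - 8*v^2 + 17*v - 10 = (v - 1)*(v^2 - 7*v + 10) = (v - 5)*(v - 1)*(v - 2)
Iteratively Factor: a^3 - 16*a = (a + 4)*(a^2 - 4*a) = a*(a + 4)*(a - 4)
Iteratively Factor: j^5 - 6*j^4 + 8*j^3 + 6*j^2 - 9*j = (j + 1)*(j^4 - 7*j^3 + 15*j^2 - 9*j) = (j - 1)*(j + 1)*(j^3 - 6*j^2 + 9*j) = (j - 3)*(j - 1)*(j + 1)*(j^2 - 3*j) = j*(j - 3)*(j - 1)*(j + 1)*(j - 3)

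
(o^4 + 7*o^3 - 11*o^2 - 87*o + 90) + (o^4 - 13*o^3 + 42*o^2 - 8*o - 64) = 2*o^4 - 6*o^3 + 31*o^2 - 95*o + 26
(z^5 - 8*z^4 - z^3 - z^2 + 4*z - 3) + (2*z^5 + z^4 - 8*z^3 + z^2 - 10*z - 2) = 3*z^5 - 7*z^4 - 9*z^3 - 6*z - 5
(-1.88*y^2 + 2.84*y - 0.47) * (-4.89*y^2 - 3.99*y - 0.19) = 9.1932*y^4 - 6.3864*y^3 - 8.6761*y^2 + 1.3357*y + 0.0893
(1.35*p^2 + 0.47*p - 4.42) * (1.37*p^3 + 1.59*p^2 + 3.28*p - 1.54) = 1.8495*p^5 + 2.7904*p^4 - 0.880100000000001*p^3 - 7.5652*p^2 - 15.2214*p + 6.8068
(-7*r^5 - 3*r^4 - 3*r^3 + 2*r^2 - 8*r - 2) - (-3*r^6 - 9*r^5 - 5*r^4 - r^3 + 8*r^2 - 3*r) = 3*r^6 + 2*r^5 + 2*r^4 - 2*r^3 - 6*r^2 - 5*r - 2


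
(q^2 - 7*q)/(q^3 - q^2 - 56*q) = (7 - q)/(-q^2 + q + 56)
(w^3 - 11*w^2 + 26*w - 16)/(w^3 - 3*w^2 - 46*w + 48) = (w - 2)/(w + 6)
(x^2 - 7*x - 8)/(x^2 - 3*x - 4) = (x - 8)/(x - 4)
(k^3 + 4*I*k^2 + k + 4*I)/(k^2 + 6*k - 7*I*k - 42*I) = (k^3 + 4*I*k^2 + k + 4*I)/(k^2 + k*(6 - 7*I) - 42*I)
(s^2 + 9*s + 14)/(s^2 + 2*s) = (s + 7)/s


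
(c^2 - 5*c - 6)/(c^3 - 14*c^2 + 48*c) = (c + 1)/(c*(c - 8))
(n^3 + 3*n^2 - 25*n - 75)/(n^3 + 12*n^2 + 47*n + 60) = (n - 5)/(n + 4)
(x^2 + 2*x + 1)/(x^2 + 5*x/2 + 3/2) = 2*(x + 1)/(2*x + 3)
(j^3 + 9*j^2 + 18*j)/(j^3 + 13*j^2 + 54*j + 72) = j/(j + 4)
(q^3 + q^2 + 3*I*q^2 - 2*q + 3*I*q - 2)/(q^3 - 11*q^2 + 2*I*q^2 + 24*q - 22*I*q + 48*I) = (q^2 + q*(1 + I) + I)/(q^2 - 11*q + 24)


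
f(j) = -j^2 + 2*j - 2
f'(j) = 2 - 2*j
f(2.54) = -3.37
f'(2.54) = -3.08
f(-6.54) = -57.85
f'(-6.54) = 15.08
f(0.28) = -1.52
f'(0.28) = 1.44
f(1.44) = -1.19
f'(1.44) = -0.88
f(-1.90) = -9.41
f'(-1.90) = 5.80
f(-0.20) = -2.44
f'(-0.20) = 2.40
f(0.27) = -1.53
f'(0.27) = 1.46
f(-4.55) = -31.80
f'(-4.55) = 11.10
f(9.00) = -65.00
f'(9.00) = -16.00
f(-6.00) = -50.00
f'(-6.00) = 14.00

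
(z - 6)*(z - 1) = z^2 - 7*z + 6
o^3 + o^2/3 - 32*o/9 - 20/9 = (o - 2)*(o + 2/3)*(o + 5/3)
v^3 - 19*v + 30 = (v - 3)*(v - 2)*(v + 5)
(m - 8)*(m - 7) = m^2 - 15*m + 56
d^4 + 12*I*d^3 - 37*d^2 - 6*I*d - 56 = (d - I)*(d + 2*I)*(d + 4*I)*(d + 7*I)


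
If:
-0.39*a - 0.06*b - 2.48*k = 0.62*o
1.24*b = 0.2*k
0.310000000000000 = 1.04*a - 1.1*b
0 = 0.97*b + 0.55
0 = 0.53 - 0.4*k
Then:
No Solution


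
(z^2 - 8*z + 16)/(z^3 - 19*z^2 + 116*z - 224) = (z - 4)/(z^2 - 15*z + 56)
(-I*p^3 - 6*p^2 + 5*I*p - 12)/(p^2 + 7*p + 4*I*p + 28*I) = (-I*p^3 - 6*p^2 + 5*I*p - 12)/(p^2 + p*(7 + 4*I) + 28*I)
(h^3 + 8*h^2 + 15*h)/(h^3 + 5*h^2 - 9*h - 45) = h/(h - 3)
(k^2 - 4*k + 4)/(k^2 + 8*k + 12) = (k^2 - 4*k + 4)/(k^2 + 8*k + 12)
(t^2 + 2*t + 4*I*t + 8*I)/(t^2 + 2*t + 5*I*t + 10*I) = (t + 4*I)/(t + 5*I)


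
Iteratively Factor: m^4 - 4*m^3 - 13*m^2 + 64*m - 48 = (m + 4)*(m^3 - 8*m^2 + 19*m - 12) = (m - 3)*(m + 4)*(m^2 - 5*m + 4) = (m - 3)*(m - 1)*(m + 4)*(m - 4)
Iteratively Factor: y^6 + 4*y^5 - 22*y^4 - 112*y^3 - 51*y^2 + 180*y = (y + 4)*(y^5 - 22*y^3 - 24*y^2 + 45*y) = (y + 3)*(y + 4)*(y^4 - 3*y^3 - 13*y^2 + 15*y) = y*(y + 3)*(y + 4)*(y^3 - 3*y^2 - 13*y + 15) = y*(y - 5)*(y + 3)*(y + 4)*(y^2 + 2*y - 3) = y*(y - 5)*(y + 3)^2*(y + 4)*(y - 1)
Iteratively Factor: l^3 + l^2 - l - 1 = (l + 1)*(l^2 - 1) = (l + 1)^2*(l - 1)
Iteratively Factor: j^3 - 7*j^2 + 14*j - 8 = (j - 4)*(j^2 - 3*j + 2) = (j - 4)*(j - 2)*(j - 1)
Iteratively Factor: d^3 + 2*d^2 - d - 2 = (d + 1)*(d^2 + d - 2) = (d + 1)*(d + 2)*(d - 1)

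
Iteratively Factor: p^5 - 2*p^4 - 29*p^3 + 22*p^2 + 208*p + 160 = (p + 2)*(p^4 - 4*p^3 - 21*p^2 + 64*p + 80) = (p - 5)*(p + 2)*(p^3 + p^2 - 16*p - 16) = (p - 5)*(p - 4)*(p + 2)*(p^2 + 5*p + 4) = (p - 5)*(p - 4)*(p + 1)*(p + 2)*(p + 4)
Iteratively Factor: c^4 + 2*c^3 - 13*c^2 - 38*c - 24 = (c - 4)*(c^3 + 6*c^2 + 11*c + 6) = (c - 4)*(c + 3)*(c^2 + 3*c + 2) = (c - 4)*(c + 2)*(c + 3)*(c + 1)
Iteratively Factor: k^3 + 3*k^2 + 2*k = (k)*(k^2 + 3*k + 2) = k*(k + 1)*(k + 2)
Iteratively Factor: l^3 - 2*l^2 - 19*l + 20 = (l - 5)*(l^2 + 3*l - 4) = (l - 5)*(l - 1)*(l + 4)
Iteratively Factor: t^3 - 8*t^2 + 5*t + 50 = (t + 2)*(t^2 - 10*t + 25) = (t - 5)*(t + 2)*(t - 5)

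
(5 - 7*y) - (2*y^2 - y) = -2*y^2 - 6*y + 5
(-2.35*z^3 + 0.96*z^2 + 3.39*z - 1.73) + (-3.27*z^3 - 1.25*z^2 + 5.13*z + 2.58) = -5.62*z^3 - 0.29*z^2 + 8.52*z + 0.85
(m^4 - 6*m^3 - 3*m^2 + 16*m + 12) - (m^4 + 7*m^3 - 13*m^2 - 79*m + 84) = -13*m^3 + 10*m^2 + 95*m - 72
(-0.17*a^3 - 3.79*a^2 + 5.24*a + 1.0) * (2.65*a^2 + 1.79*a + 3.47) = -0.4505*a^5 - 10.3478*a^4 + 6.512*a^3 - 1.1217*a^2 + 19.9728*a + 3.47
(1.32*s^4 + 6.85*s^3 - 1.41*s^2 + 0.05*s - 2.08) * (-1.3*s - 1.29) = -1.716*s^5 - 10.6078*s^4 - 7.0035*s^3 + 1.7539*s^2 + 2.6395*s + 2.6832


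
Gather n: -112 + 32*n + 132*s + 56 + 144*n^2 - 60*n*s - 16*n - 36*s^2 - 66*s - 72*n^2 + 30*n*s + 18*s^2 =72*n^2 + n*(16 - 30*s) - 18*s^2 + 66*s - 56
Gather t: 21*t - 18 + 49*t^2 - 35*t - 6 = 49*t^2 - 14*t - 24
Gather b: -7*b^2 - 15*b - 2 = -7*b^2 - 15*b - 2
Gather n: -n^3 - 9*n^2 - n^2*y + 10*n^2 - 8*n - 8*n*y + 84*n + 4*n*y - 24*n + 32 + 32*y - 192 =-n^3 + n^2*(1 - y) + n*(52 - 4*y) + 32*y - 160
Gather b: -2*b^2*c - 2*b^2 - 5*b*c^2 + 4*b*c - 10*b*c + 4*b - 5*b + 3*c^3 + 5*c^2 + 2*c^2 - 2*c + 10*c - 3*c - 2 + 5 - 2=b^2*(-2*c - 2) + b*(-5*c^2 - 6*c - 1) + 3*c^3 + 7*c^2 + 5*c + 1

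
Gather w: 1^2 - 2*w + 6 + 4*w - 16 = 2*w - 9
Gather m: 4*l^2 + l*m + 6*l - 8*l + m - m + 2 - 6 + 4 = 4*l^2 + l*m - 2*l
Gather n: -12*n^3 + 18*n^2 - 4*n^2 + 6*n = -12*n^3 + 14*n^2 + 6*n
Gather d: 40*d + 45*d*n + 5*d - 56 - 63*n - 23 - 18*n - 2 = d*(45*n + 45) - 81*n - 81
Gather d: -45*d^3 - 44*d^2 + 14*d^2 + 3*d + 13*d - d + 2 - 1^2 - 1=-45*d^3 - 30*d^2 + 15*d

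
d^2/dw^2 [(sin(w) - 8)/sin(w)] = 8/sin(w) - 16/sin(w)^3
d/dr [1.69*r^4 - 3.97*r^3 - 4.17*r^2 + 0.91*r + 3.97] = 6.76*r^3 - 11.91*r^2 - 8.34*r + 0.91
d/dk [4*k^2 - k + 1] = 8*k - 1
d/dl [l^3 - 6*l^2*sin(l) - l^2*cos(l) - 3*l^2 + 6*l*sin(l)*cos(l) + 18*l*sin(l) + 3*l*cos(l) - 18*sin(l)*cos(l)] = l^2*sin(l) - 6*l^2*cos(l) + 3*l^2 - 15*l*sin(l) + 16*l*cos(l) + 6*l*cos(2*l) - 6*l + 18*sin(l) + 3*sin(2*l) + 3*cos(l) - 18*cos(2*l)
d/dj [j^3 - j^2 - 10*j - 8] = 3*j^2 - 2*j - 10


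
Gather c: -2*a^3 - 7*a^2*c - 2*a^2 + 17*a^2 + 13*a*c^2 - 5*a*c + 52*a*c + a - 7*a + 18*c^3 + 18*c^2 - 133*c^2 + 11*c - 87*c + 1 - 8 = -2*a^3 + 15*a^2 - 6*a + 18*c^3 + c^2*(13*a - 115) + c*(-7*a^2 + 47*a - 76) - 7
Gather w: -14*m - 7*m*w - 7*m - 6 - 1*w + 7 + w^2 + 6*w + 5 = -21*m + w^2 + w*(5 - 7*m) + 6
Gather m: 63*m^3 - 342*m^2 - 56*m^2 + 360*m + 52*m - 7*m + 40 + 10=63*m^3 - 398*m^2 + 405*m + 50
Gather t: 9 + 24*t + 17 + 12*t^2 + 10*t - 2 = 12*t^2 + 34*t + 24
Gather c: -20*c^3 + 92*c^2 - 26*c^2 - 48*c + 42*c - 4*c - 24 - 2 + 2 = -20*c^3 + 66*c^2 - 10*c - 24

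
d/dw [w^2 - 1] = 2*w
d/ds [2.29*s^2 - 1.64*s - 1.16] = 4.58*s - 1.64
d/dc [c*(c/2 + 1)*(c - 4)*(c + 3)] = 2*c^3 + 3*c^2/2 - 14*c - 12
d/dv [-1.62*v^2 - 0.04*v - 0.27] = -3.24*v - 0.04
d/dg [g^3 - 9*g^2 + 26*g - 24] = 3*g^2 - 18*g + 26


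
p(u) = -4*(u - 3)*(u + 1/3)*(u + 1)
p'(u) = -4*(u - 3)*(u + 1/3) - 4*(u - 3)*(u + 1) - 4*(u + 1/3)*(u + 1) = -12*u^2 + 40*u/3 + 44/3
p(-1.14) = 1.87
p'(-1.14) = -16.13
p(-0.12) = 2.34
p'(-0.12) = 12.89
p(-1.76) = 20.64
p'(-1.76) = -45.97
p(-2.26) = 51.08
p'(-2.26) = -76.76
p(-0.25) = 0.81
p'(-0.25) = 10.58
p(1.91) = 28.46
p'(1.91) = -3.64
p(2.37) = 22.96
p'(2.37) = -21.14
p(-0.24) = 0.92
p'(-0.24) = 10.78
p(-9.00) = 3328.00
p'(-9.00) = -1077.33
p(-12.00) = 7700.00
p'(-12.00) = -1873.33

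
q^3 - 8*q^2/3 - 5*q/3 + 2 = (q - 3)*(q - 2/3)*(q + 1)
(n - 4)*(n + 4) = n^2 - 16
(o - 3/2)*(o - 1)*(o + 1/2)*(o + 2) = o^4 - 15*o^2/4 + 5*o/4 + 3/2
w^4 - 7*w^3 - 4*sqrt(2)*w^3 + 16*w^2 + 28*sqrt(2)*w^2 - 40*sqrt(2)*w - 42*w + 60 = (w - 5)*(w - 2)*(w - 3*sqrt(2))*(w - sqrt(2))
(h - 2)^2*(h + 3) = h^3 - h^2 - 8*h + 12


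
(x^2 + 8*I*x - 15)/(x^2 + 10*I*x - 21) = (x + 5*I)/(x + 7*I)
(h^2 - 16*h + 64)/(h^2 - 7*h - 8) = (h - 8)/(h + 1)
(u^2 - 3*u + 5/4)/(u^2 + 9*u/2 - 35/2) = (u - 1/2)/(u + 7)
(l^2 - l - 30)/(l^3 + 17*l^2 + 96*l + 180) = (l - 6)/(l^2 + 12*l + 36)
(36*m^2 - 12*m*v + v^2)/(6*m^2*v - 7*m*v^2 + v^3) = (-6*m + v)/(v*(-m + v))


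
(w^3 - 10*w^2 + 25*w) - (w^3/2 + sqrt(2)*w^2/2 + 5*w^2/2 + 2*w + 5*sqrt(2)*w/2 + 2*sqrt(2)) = w^3/2 - 25*w^2/2 - sqrt(2)*w^2/2 - 5*sqrt(2)*w/2 + 23*w - 2*sqrt(2)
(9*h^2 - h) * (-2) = -18*h^2 + 2*h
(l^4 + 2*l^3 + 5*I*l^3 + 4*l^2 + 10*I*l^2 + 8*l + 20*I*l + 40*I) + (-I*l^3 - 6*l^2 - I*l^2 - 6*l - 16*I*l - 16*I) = l^4 + 2*l^3 + 4*I*l^3 - 2*l^2 + 9*I*l^2 + 2*l + 4*I*l + 24*I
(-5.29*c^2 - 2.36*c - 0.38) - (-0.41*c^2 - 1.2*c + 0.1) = -4.88*c^2 - 1.16*c - 0.48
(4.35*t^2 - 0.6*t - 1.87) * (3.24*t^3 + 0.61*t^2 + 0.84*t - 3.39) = 14.094*t^5 + 0.7095*t^4 - 2.7708*t^3 - 16.3912*t^2 + 0.4632*t + 6.3393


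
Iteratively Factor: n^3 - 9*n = (n)*(n^2 - 9) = n*(n + 3)*(n - 3)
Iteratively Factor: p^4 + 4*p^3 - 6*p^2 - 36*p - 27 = (p + 1)*(p^3 + 3*p^2 - 9*p - 27) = (p - 3)*(p + 1)*(p^2 + 6*p + 9) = (p - 3)*(p + 1)*(p + 3)*(p + 3)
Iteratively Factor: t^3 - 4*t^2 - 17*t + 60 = (t + 4)*(t^2 - 8*t + 15) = (t - 5)*(t + 4)*(t - 3)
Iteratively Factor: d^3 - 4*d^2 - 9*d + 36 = (d - 4)*(d^2 - 9) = (d - 4)*(d + 3)*(d - 3)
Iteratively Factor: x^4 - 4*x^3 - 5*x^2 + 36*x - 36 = (x + 3)*(x^3 - 7*x^2 + 16*x - 12) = (x - 2)*(x + 3)*(x^2 - 5*x + 6) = (x - 3)*(x - 2)*(x + 3)*(x - 2)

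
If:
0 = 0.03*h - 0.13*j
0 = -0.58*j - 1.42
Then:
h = -10.61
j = -2.45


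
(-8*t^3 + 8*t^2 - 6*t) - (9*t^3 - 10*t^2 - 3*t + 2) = -17*t^3 + 18*t^2 - 3*t - 2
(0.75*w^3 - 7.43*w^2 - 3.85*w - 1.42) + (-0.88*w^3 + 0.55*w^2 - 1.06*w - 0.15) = -0.13*w^3 - 6.88*w^2 - 4.91*w - 1.57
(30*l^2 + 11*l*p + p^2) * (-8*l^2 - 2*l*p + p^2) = -240*l^4 - 148*l^3*p + 9*l*p^3 + p^4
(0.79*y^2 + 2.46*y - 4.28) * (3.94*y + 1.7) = 3.1126*y^3 + 11.0354*y^2 - 12.6812*y - 7.276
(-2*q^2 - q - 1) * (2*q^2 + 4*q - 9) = -4*q^4 - 10*q^3 + 12*q^2 + 5*q + 9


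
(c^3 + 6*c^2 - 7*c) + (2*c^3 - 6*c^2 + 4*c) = 3*c^3 - 3*c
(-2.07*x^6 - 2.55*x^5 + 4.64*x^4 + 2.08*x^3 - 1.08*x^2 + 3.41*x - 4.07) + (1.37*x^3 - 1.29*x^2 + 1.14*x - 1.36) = -2.07*x^6 - 2.55*x^5 + 4.64*x^4 + 3.45*x^3 - 2.37*x^2 + 4.55*x - 5.43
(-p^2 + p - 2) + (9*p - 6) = -p^2 + 10*p - 8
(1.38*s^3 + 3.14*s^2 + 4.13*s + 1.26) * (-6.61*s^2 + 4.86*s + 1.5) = -9.1218*s^5 - 14.0486*s^4 - 9.9689*s^3 + 16.4532*s^2 + 12.3186*s + 1.89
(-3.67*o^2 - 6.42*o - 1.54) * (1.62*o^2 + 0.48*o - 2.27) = -5.9454*o^4 - 12.162*o^3 + 2.7545*o^2 + 13.8342*o + 3.4958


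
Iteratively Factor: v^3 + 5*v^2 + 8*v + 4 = (v + 1)*(v^2 + 4*v + 4) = (v + 1)*(v + 2)*(v + 2)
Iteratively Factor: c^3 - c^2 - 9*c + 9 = (c - 1)*(c^2 - 9) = (c - 1)*(c + 3)*(c - 3)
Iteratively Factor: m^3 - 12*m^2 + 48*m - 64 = (m - 4)*(m^2 - 8*m + 16) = (m - 4)^2*(m - 4)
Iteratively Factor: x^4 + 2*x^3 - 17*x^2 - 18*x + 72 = (x + 4)*(x^3 - 2*x^2 - 9*x + 18) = (x - 2)*(x + 4)*(x^2 - 9) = (x - 2)*(x + 3)*(x + 4)*(x - 3)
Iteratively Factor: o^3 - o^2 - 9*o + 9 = (o - 1)*(o^2 - 9) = (o - 3)*(o - 1)*(o + 3)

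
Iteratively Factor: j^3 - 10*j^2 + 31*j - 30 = (j - 5)*(j^2 - 5*j + 6) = (j - 5)*(j - 3)*(j - 2)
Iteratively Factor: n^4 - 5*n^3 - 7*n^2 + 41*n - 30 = (n - 2)*(n^3 - 3*n^2 - 13*n + 15) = (n - 2)*(n + 3)*(n^2 - 6*n + 5) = (n - 2)*(n - 1)*(n + 3)*(n - 5)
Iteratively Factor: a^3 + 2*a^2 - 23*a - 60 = (a + 4)*(a^2 - 2*a - 15) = (a - 5)*(a + 4)*(a + 3)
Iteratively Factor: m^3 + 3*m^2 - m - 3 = (m + 3)*(m^2 - 1) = (m - 1)*(m + 3)*(m + 1)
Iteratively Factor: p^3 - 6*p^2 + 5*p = (p)*(p^2 - 6*p + 5) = p*(p - 5)*(p - 1)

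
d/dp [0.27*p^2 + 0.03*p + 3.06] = 0.54*p + 0.03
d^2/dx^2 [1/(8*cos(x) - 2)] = 2*(4*sin(x)^2 - cos(x) + 4)/(4*cos(x) - 1)^3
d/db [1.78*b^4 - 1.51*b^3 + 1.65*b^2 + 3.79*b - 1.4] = 7.12*b^3 - 4.53*b^2 + 3.3*b + 3.79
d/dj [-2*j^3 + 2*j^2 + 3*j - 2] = -6*j^2 + 4*j + 3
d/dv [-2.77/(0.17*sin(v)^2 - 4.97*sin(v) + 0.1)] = (0.9418*sin(v) - 13.7669)*cos(v)/(0.17*sin(v)^2 - 4.97*sin(v) + 0.1)^2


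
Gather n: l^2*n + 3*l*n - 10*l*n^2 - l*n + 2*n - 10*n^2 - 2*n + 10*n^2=-10*l*n^2 + n*(l^2 + 2*l)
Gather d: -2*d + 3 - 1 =2 - 2*d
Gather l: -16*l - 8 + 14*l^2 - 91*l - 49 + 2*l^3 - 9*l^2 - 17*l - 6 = 2*l^3 + 5*l^2 - 124*l - 63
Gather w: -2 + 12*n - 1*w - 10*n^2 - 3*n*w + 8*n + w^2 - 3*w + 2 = -10*n^2 + 20*n + w^2 + w*(-3*n - 4)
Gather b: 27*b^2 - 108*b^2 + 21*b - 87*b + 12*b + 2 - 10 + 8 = -81*b^2 - 54*b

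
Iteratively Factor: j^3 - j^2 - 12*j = (j)*(j^2 - j - 12) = j*(j + 3)*(j - 4)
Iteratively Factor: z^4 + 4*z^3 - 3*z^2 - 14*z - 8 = (z - 2)*(z^3 + 6*z^2 + 9*z + 4) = (z - 2)*(z + 1)*(z^2 + 5*z + 4) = (z - 2)*(z + 1)^2*(z + 4)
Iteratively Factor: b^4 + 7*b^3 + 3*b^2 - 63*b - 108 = (b + 3)*(b^3 + 4*b^2 - 9*b - 36) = (b + 3)^2*(b^2 + b - 12) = (b + 3)^2*(b + 4)*(b - 3)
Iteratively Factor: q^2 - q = (q)*(q - 1)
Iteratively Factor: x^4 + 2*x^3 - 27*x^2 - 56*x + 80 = (x - 1)*(x^3 + 3*x^2 - 24*x - 80) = (x - 1)*(x + 4)*(x^2 - x - 20) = (x - 1)*(x + 4)^2*(x - 5)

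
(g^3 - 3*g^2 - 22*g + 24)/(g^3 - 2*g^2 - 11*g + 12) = (g^2 - 2*g - 24)/(g^2 - g - 12)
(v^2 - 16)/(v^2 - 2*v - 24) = (v - 4)/(v - 6)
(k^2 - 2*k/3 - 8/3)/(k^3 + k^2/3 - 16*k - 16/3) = (3*k^2 - 2*k - 8)/(3*k^3 + k^2 - 48*k - 16)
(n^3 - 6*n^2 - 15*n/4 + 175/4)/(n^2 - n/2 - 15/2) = (2*n^2 - 17*n + 35)/(2*(n - 3))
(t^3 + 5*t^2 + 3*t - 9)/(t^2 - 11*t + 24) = (t^3 + 5*t^2 + 3*t - 9)/(t^2 - 11*t + 24)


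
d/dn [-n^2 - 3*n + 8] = -2*n - 3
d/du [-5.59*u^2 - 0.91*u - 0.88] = -11.18*u - 0.91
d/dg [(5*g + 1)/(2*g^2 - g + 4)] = (10*g^2 - 5*g - (4*g - 1)*(5*g + 1) + 20)/(2*g^2 - g + 4)^2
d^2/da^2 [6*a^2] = 12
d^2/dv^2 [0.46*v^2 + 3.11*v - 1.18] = 0.920000000000000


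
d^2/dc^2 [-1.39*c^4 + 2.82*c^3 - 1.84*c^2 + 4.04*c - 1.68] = -16.68*c^2 + 16.92*c - 3.68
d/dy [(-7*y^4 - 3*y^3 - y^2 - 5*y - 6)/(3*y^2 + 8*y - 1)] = (-42*y^5 - 177*y^4 - 20*y^3 + 16*y^2 + 38*y + 53)/(9*y^4 + 48*y^3 + 58*y^2 - 16*y + 1)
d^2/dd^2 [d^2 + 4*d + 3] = 2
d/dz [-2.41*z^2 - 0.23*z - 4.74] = -4.82*z - 0.23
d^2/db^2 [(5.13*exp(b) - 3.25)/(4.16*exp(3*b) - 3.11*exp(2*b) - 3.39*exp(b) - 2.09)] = (355.110912*exp(6*b) - 705.298464*exp(5*b) + 801.518321*exp(4*b) + 491.672759*exp(3*b) - 557.171397*exp(2*b) + 10.802812*exp(b) + 45.434928)*exp(b)/(71.991296*exp(9*b) - 161.461248*exp(8*b) - 55.290144*exp(7*b) + 124.564441*exp(6*b) + 207.293655*exp(5*b) + 8.978736*exp(4*b) - 116.652297*exp(3*b) - 112.80984*exp(2*b) - 44.423577*exp(b) - 9.129329)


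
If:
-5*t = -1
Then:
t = 1/5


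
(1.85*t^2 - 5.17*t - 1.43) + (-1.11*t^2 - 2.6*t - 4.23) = 0.74*t^2 - 7.77*t - 5.66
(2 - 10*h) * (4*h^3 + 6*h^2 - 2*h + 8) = -40*h^4 - 52*h^3 + 32*h^2 - 84*h + 16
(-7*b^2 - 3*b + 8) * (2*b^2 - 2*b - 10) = -14*b^4 + 8*b^3 + 92*b^2 + 14*b - 80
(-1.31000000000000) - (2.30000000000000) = -3.61000000000000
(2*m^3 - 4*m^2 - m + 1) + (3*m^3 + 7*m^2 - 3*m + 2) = 5*m^3 + 3*m^2 - 4*m + 3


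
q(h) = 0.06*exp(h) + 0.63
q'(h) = 0.06*exp(h)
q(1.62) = 0.93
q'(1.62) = 0.30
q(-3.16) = 0.63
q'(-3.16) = 0.00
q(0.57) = 0.74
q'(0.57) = 0.11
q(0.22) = 0.70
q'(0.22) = 0.07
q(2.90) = 1.72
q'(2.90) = 1.09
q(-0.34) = 0.67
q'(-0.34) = 0.04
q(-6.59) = 0.63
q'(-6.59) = 0.00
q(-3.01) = 0.63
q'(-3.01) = 0.00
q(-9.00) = 0.63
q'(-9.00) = 0.00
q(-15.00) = 0.63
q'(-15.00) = 0.00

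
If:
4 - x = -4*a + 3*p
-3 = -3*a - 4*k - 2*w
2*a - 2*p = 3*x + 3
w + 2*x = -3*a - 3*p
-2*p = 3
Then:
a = -51/20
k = -409/80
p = -3/2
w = 311/20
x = -17/10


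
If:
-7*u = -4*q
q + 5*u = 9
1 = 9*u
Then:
No Solution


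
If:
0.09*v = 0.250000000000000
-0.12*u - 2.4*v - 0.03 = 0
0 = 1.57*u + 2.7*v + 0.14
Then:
No Solution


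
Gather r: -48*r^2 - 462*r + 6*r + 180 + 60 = -48*r^2 - 456*r + 240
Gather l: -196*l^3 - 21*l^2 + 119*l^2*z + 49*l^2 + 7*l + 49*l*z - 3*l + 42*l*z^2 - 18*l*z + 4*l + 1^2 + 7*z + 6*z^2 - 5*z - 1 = -196*l^3 + l^2*(119*z + 28) + l*(42*z^2 + 31*z + 8) + 6*z^2 + 2*z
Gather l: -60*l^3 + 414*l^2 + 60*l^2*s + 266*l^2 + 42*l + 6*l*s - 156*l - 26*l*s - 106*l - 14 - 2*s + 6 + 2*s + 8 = -60*l^3 + l^2*(60*s + 680) + l*(-20*s - 220)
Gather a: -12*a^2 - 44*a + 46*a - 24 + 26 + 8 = -12*a^2 + 2*a + 10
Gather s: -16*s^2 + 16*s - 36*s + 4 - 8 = -16*s^2 - 20*s - 4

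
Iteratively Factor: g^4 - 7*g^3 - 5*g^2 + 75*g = (g - 5)*(g^3 - 2*g^2 - 15*g) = (g - 5)^2*(g^2 + 3*g) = g*(g - 5)^2*(g + 3)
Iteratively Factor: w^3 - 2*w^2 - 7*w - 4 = (w + 1)*(w^2 - 3*w - 4) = (w - 4)*(w + 1)*(w + 1)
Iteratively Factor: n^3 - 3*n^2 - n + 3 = (n - 1)*(n^2 - 2*n - 3) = (n - 1)*(n + 1)*(n - 3)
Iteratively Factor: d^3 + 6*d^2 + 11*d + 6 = (d + 3)*(d^2 + 3*d + 2) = (d + 2)*(d + 3)*(d + 1)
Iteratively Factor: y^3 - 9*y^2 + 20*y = (y)*(y^2 - 9*y + 20) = y*(y - 5)*(y - 4)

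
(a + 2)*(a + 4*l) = a^2 + 4*a*l + 2*a + 8*l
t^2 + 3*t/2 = t*(t + 3/2)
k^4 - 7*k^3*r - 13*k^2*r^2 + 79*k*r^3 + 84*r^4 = (k - 7*r)*(k - 4*r)*(k + r)*(k + 3*r)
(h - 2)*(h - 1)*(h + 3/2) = h^3 - 3*h^2/2 - 5*h/2 + 3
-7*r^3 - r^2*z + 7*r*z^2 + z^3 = (-r + z)*(r + z)*(7*r + z)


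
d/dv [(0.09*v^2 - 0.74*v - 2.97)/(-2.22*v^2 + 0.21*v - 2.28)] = (-1.6239*v^2 - 13.5972*v + 2.3109)/(4.9284*v^4 - 0.9324*v^3 + 10.1673*v^2 - 0.9576*v + 5.1984)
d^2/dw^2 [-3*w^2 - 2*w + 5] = -6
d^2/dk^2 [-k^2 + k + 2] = -2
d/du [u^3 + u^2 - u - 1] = 3*u^2 + 2*u - 1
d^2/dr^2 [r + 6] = 0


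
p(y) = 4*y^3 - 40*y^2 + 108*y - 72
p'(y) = 12*y^2 - 80*y + 108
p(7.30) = 140.87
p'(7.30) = 163.48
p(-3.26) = -987.77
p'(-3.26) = 496.33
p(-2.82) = -784.36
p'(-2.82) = 429.03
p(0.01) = -70.92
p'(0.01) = 107.20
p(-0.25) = -101.56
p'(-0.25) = 128.75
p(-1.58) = -358.27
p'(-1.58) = 264.36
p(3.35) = -8.72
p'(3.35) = -25.33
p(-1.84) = -431.06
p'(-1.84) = 295.83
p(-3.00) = -864.00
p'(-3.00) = 456.00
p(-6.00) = -3024.00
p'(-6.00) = 1020.00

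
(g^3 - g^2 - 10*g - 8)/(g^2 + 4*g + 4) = (g^2 - 3*g - 4)/(g + 2)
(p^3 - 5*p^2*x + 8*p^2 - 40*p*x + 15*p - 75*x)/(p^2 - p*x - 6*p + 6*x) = (p^3 - 5*p^2*x + 8*p^2 - 40*p*x + 15*p - 75*x)/(p^2 - p*x - 6*p + 6*x)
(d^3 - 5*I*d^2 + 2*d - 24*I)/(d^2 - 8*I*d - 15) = (d^2 - 2*I*d + 8)/(d - 5*I)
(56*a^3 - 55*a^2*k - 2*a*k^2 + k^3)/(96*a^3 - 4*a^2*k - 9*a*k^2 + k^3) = (7*a^2 - 6*a*k - k^2)/(12*a^2 + a*k - k^2)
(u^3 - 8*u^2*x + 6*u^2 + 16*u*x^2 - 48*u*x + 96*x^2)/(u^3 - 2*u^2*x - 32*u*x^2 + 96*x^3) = (u + 6)/(u + 6*x)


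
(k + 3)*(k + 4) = k^2 + 7*k + 12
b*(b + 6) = b^2 + 6*b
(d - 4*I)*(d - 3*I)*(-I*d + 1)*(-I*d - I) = -d^4 - d^3 + 6*I*d^3 + 5*d^2 + 6*I*d^2 + 5*d + 12*I*d + 12*I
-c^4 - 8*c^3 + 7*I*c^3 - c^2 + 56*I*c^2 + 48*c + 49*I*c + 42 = (c + 7)*(c - 6*I)*(I*c + 1)*(I*c + I)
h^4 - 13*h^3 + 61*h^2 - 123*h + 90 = (h - 5)*(h - 3)^2*(h - 2)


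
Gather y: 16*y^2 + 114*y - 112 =16*y^2 + 114*y - 112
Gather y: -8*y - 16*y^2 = -16*y^2 - 8*y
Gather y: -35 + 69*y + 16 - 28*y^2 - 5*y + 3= -28*y^2 + 64*y - 16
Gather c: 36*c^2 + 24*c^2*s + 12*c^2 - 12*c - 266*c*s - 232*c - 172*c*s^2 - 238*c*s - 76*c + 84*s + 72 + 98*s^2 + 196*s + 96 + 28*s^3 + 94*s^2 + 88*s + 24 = c^2*(24*s + 48) + c*(-172*s^2 - 504*s - 320) + 28*s^3 + 192*s^2 + 368*s + 192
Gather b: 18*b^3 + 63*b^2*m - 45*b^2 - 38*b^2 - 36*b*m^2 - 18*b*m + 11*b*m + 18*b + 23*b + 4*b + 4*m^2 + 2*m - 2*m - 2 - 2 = 18*b^3 + b^2*(63*m - 83) + b*(-36*m^2 - 7*m + 45) + 4*m^2 - 4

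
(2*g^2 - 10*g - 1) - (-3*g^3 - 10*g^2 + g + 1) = 3*g^3 + 12*g^2 - 11*g - 2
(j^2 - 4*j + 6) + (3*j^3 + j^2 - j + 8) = 3*j^3 + 2*j^2 - 5*j + 14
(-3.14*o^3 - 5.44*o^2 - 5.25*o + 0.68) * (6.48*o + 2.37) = -20.3472*o^4 - 42.693*o^3 - 46.9128*o^2 - 8.0361*o + 1.6116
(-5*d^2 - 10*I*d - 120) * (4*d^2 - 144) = -20*d^4 - 40*I*d^3 + 240*d^2 + 1440*I*d + 17280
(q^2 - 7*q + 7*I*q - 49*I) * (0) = 0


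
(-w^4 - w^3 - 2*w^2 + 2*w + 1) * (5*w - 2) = -5*w^5 - 3*w^4 - 8*w^3 + 14*w^2 + w - 2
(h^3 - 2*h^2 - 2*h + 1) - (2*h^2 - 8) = h^3 - 4*h^2 - 2*h + 9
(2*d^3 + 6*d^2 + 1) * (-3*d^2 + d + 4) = -6*d^5 - 16*d^4 + 14*d^3 + 21*d^2 + d + 4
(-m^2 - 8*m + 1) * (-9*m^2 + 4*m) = 9*m^4 + 68*m^3 - 41*m^2 + 4*m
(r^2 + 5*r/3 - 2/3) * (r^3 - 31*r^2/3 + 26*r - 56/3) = r^5 - 26*r^4/3 + 73*r^3/9 + 284*r^2/9 - 436*r/9 + 112/9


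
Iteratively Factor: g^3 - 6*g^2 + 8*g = (g - 2)*(g^2 - 4*g) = g*(g - 2)*(g - 4)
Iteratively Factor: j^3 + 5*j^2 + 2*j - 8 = (j + 4)*(j^2 + j - 2) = (j + 2)*(j + 4)*(j - 1)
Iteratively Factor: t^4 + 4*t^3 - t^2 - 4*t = (t + 1)*(t^3 + 3*t^2 - 4*t) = (t + 1)*(t + 4)*(t^2 - t) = (t - 1)*(t + 1)*(t + 4)*(t)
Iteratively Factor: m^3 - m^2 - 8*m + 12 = (m - 2)*(m^2 + m - 6) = (m - 2)^2*(m + 3)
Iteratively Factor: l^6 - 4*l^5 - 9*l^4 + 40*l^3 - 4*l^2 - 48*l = (l + 3)*(l^5 - 7*l^4 + 12*l^3 + 4*l^2 - 16*l) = l*(l + 3)*(l^4 - 7*l^3 + 12*l^2 + 4*l - 16) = l*(l + 1)*(l + 3)*(l^3 - 8*l^2 + 20*l - 16) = l*(l - 2)*(l + 1)*(l + 3)*(l^2 - 6*l + 8) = l*(l - 4)*(l - 2)*(l + 1)*(l + 3)*(l - 2)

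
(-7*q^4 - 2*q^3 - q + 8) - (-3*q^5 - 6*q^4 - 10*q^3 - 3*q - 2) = 3*q^5 - q^4 + 8*q^3 + 2*q + 10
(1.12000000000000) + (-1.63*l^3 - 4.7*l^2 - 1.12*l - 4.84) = -1.63*l^3 - 4.7*l^2 - 1.12*l - 3.72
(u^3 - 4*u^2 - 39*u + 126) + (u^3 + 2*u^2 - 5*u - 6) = 2*u^3 - 2*u^2 - 44*u + 120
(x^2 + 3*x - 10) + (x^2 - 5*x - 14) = 2*x^2 - 2*x - 24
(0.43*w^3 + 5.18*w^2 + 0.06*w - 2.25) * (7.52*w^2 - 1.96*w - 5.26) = 3.2336*w^5 + 38.1108*w^4 - 11.9634*w^3 - 44.2844*w^2 + 4.0944*w + 11.835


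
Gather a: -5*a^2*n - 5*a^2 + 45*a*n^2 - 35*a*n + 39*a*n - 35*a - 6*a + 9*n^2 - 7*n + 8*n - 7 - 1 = a^2*(-5*n - 5) + a*(45*n^2 + 4*n - 41) + 9*n^2 + n - 8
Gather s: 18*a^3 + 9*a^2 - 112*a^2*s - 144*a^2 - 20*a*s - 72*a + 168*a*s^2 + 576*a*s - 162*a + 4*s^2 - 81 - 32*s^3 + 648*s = 18*a^3 - 135*a^2 - 234*a - 32*s^3 + s^2*(168*a + 4) + s*(-112*a^2 + 556*a + 648) - 81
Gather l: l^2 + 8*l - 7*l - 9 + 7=l^2 + l - 2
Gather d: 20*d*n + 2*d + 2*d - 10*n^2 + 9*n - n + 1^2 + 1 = d*(20*n + 4) - 10*n^2 + 8*n + 2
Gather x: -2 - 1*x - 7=-x - 9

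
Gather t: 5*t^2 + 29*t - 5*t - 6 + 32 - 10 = 5*t^2 + 24*t + 16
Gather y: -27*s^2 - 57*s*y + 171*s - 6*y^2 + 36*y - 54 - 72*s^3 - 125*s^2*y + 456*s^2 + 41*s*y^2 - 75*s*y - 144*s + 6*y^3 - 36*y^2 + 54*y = -72*s^3 + 429*s^2 + 27*s + 6*y^3 + y^2*(41*s - 42) + y*(-125*s^2 - 132*s + 90) - 54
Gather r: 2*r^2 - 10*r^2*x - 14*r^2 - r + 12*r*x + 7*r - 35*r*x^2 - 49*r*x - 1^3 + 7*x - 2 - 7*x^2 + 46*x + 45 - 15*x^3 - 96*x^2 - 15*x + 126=r^2*(-10*x - 12) + r*(-35*x^2 - 37*x + 6) - 15*x^3 - 103*x^2 + 38*x + 168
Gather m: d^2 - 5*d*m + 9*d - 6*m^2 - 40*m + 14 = d^2 + 9*d - 6*m^2 + m*(-5*d - 40) + 14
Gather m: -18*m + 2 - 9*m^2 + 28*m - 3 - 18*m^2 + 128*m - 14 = -27*m^2 + 138*m - 15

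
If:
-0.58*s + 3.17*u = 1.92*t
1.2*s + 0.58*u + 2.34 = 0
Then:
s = -0.483333333333333*u - 1.95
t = 1.79704861111111*u + 0.5890625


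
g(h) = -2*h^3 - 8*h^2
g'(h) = -6*h^2 - 16*h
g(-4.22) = 7.84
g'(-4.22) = -39.33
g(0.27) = -0.62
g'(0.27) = -4.76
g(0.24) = -0.49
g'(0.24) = -4.19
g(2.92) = -118.01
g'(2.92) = -97.88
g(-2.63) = -18.95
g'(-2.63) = 0.58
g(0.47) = -1.97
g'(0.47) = -8.85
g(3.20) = -147.46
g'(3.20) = -112.64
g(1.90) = -42.60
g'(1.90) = -52.06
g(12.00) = -4608.00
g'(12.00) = -1056.00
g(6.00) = -720.00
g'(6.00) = -312.00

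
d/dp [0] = 0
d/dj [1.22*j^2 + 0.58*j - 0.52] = 2.44*j + 0.58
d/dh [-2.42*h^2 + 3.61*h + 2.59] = 3.61 - 4.84*h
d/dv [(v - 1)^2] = 2*v - 2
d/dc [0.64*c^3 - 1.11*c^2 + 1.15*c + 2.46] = 1.92*c^2 - 2.22*c + 1.15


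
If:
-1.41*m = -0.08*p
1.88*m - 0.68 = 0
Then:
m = 0.36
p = 6.38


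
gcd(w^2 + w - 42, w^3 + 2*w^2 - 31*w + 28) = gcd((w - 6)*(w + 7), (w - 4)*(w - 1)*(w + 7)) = w + 7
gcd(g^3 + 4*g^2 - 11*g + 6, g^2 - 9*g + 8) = g - 1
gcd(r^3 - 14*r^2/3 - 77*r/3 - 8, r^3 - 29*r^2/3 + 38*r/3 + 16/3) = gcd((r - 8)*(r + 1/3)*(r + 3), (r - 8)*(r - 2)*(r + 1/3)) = r^2 - 23*r/3 - 8/3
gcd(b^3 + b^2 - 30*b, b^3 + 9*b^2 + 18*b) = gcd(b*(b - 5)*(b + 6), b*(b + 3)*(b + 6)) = b^2 + 6*b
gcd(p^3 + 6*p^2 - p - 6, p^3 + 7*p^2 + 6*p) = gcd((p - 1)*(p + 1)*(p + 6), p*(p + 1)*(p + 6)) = p^2 + 7*p + 6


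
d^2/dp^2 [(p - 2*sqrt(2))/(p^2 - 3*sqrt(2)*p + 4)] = 2*((-3*p + 5*sqrt(2))*(p^2 - 3*sqrt(2)*p + 4) + (p - 2*sqrt(2))*(2*p - 3*sqrt(2))^2)/(p^2 - 3*sqrt(2)*p + 4)^3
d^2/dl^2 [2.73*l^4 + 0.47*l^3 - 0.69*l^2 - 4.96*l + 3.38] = 32.76*l^2 + 2.82*l - 1.38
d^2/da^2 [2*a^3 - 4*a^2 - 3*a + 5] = 12*a - 8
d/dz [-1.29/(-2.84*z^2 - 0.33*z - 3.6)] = (-7.3272*z - 0.4257)/(2.84*z^2 + 0.33*z + 3.6)^2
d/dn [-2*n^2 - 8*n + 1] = -4*n - 8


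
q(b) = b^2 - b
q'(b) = 2*b - 1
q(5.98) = 29.78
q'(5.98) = 10.96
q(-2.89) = 11.24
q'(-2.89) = -6.78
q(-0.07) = 0.07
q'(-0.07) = -1.14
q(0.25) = -0.19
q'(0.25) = -0.50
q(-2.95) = 11.65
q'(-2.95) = -6.90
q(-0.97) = 1.91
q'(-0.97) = -2.94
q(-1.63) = 4.29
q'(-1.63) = -4.26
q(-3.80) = 18.24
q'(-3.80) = -8.60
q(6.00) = 30.00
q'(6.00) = 11.00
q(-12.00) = 156.00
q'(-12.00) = -25.00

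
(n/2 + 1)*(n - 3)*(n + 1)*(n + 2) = n^4/2 + n^3 - 7*n^2/2 - 10*n - 6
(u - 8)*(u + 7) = u^2 - u - 56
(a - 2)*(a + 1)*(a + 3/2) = a^3 + a^2/2 - 7*a/2 - 3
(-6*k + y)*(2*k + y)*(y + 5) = -12*k^2*y - 60*k^2 - 4*k*y^2 - 20*k*y + y^3 + 5*y^2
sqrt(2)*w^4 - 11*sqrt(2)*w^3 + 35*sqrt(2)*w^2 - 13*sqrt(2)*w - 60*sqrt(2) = (w - 5)*(w - 4)*(w - 3)*(sqrt(2)*w + sqrt(2))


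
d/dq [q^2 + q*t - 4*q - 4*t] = 2*q + t - 4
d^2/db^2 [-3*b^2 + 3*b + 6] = -6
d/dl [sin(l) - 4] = cos(l)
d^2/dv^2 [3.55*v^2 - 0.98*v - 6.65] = 7.10000000000000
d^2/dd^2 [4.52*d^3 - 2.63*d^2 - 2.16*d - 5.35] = 27.12*d - 5.26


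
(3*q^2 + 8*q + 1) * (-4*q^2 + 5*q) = -12*q^4 - 17*q^3 + 36*q^2 + 5*q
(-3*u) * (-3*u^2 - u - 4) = 9*u^3 + 3*u^2 + 12*u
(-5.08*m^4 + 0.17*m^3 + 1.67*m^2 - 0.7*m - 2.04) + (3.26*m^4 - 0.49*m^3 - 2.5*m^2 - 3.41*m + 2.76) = -1.82*m^4 - 0.32*m^3 - 0.83*m^2 - 4.11*m + 0.72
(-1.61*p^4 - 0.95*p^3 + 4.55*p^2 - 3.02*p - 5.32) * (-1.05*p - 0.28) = 1.6905*p^5 + 1.4483*p^4 - 4.5115*p^3 + 1.897*p^2 + 6.4316*p + 1.4896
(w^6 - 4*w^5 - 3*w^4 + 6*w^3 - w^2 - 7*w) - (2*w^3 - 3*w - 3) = w^6 - 4*w^5 - 3*w^4 + 4*w^3 - w^2 - 4*w + 3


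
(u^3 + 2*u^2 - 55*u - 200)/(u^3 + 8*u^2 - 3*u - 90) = (u^2 - 3*u - 40)/(u^2 + 3*u - 18)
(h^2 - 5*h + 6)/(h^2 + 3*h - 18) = (h - 2)/(h + 6)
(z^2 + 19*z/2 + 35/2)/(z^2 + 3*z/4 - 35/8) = 4*(z + 7)/(4*z - 7)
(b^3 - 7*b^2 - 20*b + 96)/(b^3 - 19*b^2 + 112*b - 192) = (b + 4)/(b - 8)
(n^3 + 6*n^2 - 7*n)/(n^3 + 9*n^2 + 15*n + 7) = n*(n - 1)/(n^2 + 2*n + 1)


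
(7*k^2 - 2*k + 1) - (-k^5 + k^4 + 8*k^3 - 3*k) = k^5 - k^4 - 8*k^3 + 7*k^2 + k + 1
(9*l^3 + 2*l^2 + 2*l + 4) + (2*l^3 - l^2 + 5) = 11*l^3 + l^2 + 2*l + 9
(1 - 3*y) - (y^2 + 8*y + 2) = -y^2 - 11*y - 1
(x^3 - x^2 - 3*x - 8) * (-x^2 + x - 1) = -x^5 + 2*x^4 + x^3 + 6*x^2 - 5*x + 8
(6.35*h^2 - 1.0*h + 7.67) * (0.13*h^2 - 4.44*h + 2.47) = 0.8255*h^4 - 28.324*h^3 + 21.1216*h^2 - 36.5248*h + 18.9449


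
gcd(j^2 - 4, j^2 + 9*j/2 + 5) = j + 2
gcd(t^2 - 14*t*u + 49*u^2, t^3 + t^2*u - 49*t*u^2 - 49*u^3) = t - 7*u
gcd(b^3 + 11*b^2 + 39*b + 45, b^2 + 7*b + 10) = b + 5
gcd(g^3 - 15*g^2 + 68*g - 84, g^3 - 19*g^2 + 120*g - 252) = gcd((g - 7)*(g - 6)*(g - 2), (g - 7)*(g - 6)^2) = g^2 - 13*g + 42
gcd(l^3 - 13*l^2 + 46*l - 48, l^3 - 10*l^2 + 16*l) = l^2 - 10*l + 16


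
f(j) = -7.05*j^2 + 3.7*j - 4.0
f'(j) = 3.7 - 14.1*j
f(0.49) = -3.88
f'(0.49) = -3.21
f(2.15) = -28.63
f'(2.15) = -26.62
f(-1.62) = -28.50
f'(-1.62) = 26.54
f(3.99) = -101.47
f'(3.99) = -52.56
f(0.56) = -4.14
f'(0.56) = -4.20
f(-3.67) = -112.53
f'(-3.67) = 55.45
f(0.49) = -3.88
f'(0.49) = -3.21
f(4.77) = -146.76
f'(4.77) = -63.56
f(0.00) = -4.00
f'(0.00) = 3.70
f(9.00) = -541.75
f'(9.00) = -123.20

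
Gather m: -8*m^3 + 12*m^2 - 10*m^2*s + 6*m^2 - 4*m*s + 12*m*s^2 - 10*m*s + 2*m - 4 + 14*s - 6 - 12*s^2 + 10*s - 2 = -8*m^3 + m^2*(18 - 10*s) + m*(12*s^2 - 14*s + 2) - 12*s^2 + 24*s - 12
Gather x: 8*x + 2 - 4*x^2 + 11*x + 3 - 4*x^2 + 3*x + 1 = -8*x^2 + 22*x + 6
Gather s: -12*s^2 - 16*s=-12*s^2 - 16*s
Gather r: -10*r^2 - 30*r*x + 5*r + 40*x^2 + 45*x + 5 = -10*r^2 + r*(5 - 30*x) + 40*x^2 + 45*x + 5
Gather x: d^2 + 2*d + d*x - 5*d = d^2 + d*x - 3*d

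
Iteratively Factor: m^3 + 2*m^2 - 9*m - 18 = (m + 3)*(m^2 - m - 6) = (m - 3)*(m + 3)*(m + 2)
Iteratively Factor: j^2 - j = (j - 1)*(j)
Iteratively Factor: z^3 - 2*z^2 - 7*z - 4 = (z - 4)*(z^2 + 2*z + 1) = (z - 4)*(z + 1)*(z + 1)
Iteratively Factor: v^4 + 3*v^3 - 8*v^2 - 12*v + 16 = (v - 1)*(v^3 + 4*v^2 - 4*v - 16) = (v - 1)*(v + 4)*(v^2 - 4) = (v - 1)*(v + 2)*(v + 4)*(v - 2)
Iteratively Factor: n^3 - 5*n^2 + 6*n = (n - 3)*(n^2 - 2*n) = (n - 3)*(n - 2)*(n)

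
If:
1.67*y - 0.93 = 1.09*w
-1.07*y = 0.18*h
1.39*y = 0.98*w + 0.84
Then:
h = 0.21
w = -0.91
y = -0.03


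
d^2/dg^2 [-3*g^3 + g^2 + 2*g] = 2 - 18*g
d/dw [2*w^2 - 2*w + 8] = 4*w - 2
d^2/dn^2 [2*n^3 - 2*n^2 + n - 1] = 12*n - 4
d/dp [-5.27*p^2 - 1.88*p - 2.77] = -10.54*p - 1.88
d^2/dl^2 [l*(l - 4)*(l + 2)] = 6*l - 4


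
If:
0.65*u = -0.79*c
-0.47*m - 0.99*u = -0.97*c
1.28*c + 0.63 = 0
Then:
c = -0.49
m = -2.28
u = 0.60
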